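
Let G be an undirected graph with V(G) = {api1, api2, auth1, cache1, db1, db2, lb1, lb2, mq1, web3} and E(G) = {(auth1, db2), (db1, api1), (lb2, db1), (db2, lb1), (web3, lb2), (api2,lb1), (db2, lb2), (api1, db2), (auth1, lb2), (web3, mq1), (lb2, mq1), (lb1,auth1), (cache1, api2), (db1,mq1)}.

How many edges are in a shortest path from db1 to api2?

4

Distance 0: db1.
Distance 1: api1, lb2, mq1.
Distance 2: auth1, db2, web3.
Distance 3: lb1.
Distance 4: api2 — contains api2.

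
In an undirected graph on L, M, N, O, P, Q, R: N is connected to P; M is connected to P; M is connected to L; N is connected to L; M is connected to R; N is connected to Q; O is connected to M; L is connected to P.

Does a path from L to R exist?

Yes

Explore from L.
Distance 1: reach M, N, P.
Distance 2: reach O, Q, R.
Found R.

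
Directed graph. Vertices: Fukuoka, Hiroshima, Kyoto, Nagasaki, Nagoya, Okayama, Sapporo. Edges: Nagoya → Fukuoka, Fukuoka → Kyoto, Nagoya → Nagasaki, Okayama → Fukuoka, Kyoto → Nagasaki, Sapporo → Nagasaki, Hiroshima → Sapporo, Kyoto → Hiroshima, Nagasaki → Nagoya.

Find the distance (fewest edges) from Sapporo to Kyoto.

Distance 0: Sapporo.
Distance 1: Nagasaki.
Distance 2: Nagoya.
Distance 3: Fukuoka.
Distance 4: Kyoto — contains Kyoto.

4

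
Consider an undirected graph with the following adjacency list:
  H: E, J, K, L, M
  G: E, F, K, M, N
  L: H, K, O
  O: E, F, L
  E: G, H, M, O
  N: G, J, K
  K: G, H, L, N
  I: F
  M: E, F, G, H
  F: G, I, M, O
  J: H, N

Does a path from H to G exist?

Yes

Explore from H.
Distance 1: reach E, J, K, L, M.
Distance 2: reach F, G, N, O.
Found G.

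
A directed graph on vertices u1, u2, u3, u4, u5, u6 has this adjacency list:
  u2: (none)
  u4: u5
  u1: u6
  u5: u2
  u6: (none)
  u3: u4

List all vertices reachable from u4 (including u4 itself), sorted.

u2, u4, u5

Start at u4.
Its neighbours: u5.
Then their neighbours: u2.
Nothing further is reachable.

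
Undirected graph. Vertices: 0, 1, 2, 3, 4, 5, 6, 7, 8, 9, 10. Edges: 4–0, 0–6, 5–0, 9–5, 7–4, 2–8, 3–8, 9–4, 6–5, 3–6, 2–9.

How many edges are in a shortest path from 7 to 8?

Distance 0: 7.
Distance 1: 4.
Distance 2: 0, 9.
Distance 3: 2, 5, 6.
Distance 4: 3, 8 — contains 8.

4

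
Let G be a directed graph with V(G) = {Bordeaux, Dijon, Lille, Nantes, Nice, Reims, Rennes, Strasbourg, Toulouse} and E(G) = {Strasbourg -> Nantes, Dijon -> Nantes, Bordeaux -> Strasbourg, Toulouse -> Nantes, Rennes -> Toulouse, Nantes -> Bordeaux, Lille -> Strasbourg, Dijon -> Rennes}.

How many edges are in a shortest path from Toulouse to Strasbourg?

3

Distance 0: Toulouse.
Distance 1: Nantes.
Distance 2: Bordeaux.
Distance 3: Strasbourg — contains Strasbourg.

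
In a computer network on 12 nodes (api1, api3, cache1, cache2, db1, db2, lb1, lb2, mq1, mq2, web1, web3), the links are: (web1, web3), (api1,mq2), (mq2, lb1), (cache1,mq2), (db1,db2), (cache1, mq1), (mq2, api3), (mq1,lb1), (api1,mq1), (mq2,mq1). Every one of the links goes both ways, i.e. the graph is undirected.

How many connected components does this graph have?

5

From api1: component {api1, api3, cache1, lb1, mq1, mq2}.
From cache2: component {cache2}.
From db1: component {db1, db2}.
From lb2: component {lb2}.
From web1: component {web1, web3}.
That's 5 components.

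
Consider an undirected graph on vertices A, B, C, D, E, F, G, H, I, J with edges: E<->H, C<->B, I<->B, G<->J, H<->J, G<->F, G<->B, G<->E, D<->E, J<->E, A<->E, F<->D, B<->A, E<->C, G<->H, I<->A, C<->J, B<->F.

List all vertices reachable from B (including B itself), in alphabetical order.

A, B, C, D, E, F, G, H, I, J

Start at B.
Its neighbours: A, C, F, G, I.
Then their neighbours: D, E, H, J.
Every vertex is now reached.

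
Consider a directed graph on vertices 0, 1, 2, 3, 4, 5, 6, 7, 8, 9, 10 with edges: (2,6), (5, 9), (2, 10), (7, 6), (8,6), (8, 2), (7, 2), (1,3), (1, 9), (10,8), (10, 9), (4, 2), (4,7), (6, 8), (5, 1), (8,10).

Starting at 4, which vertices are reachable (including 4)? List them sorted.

Start at 4.
Its neighbours: 2, 7.
Then their neighbours: 6, 10.
Then next layer: 8, 9.
Nothing further is reachable.

2, 4, 6, 7, 8, 9, 10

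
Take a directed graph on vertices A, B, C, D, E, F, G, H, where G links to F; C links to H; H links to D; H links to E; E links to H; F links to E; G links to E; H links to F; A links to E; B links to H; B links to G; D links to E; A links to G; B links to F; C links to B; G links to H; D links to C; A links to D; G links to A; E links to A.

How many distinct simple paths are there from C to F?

C→B→F
C→B→G→A→D→E→H→F
C→B→G→A→E→H→F
C→B→G→E→H→F
C→B→G→F
C→B→G→H→F
C→B→H→D→E→A→G→F
C→B→H→E→A→G→F
C→B→H→F
C→H→D→E→A→G→F
C→H→E→A→G→F
C→H→F

12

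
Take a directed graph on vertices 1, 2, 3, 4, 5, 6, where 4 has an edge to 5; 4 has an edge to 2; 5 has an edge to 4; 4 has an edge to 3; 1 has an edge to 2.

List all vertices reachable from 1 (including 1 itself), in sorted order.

Start at 1.
Its neighbours: 2.
Nothing further is reachable.

1, 2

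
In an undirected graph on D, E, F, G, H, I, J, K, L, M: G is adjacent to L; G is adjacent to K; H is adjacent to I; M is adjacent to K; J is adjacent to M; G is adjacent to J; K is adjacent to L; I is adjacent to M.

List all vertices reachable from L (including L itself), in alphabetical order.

Start at L.
Its neighbours: G, K.
Then their neighbours: J, M.
Then next layer: I.
Then next layer: H.
Nothing further is reachable.

G, H, I, J, K, L, M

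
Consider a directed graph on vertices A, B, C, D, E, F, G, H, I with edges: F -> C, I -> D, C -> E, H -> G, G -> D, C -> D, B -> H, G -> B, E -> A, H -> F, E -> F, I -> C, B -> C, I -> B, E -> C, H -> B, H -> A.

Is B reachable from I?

Yes

Explore from I.
Distance 1: reach B, C, D.
Found B.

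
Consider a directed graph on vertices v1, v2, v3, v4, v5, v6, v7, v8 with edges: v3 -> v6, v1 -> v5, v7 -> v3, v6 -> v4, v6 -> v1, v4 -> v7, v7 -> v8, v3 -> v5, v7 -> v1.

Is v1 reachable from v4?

Yes

Explore from v4.
Distance 1: reach v7.
Distance 2: reach v1, v3, v8.
Found v1.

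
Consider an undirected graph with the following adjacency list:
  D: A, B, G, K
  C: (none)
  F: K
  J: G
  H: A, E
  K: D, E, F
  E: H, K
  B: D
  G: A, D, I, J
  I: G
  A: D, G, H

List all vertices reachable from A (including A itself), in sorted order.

Start at A.
Its neighbours: D, G, H.
Then their neighbours: B, E, I, J, K.
Then next layer: F.
Nothing further is reachable.

A, B, D, E, F, G, H, I, J, K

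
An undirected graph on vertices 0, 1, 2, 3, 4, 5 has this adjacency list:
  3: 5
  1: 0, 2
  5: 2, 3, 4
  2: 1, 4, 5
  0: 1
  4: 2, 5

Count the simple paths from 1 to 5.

2

1–2–4–5
1–2–5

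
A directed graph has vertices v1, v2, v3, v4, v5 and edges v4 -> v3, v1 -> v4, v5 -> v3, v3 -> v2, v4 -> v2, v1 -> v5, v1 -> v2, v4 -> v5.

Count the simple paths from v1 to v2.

v1→v2
v1→v4→v2
v1→v4→v3→v2
v1→v4→v5→v3→v2
v1→v5→v3→v2

5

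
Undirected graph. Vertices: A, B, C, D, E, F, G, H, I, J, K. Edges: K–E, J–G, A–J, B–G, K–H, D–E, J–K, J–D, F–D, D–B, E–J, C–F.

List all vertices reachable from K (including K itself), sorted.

A, B, C, D, E, F, G, H, J, K

Start at K.
Its neighbours: E, H, J.
Then their neighbours: A, D, G.
Then next layer: B, F.
Then next layer: C.
Nothing further is reachable.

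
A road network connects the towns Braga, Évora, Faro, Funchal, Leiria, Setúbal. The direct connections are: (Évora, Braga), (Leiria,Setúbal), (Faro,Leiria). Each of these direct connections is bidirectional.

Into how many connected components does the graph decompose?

From Braga: component {Braga, Évora}.
From Faro: component {Faro, Leiria, Setúbal}.
From Funchal: component {Funchal}.
That's 3 components.

3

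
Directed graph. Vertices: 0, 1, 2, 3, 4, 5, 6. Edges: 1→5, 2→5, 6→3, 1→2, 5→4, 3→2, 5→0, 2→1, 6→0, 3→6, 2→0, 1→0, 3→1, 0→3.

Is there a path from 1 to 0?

Yes

Explore from 1.
Distance 1: reach 0, 2, 5.
Found 0.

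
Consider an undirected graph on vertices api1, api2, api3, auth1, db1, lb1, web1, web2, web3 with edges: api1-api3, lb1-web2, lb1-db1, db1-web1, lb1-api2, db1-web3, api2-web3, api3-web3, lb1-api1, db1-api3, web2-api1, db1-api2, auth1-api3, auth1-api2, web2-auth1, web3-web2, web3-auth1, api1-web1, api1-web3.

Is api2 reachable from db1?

Yes

Explore from db1.
Distance 1: reach api2, api3, lb1, web1, web3.
Found api2.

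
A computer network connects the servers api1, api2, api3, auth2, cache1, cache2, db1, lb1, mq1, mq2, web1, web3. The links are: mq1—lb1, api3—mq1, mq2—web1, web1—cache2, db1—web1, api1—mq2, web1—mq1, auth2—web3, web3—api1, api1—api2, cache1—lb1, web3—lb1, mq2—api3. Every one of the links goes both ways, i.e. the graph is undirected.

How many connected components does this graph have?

1

From api1: component {api1, api2, api3, auth2, cache1, cache2, db1, lb1, mq1, mq2, web1, web3}.
That's 1 component.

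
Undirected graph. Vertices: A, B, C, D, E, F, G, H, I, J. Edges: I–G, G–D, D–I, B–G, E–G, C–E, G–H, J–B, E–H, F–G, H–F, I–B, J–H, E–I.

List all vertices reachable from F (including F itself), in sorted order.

B, C, D, E, F, G, H, I, J

Start at F.
Its neighbours: G, H.
Then their neighbours: B, D, E, I, J.
Then next layer: C.
Nothing further is reachable.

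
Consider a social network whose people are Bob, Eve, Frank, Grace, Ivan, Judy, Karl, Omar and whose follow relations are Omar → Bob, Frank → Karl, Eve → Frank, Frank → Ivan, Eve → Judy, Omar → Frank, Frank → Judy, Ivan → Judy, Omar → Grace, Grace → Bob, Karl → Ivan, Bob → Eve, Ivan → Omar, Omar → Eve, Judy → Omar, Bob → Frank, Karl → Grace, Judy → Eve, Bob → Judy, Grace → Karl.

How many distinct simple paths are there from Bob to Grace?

Bob→Eve→Frank→Ivan→Judy→Omar→Grace
Bob→Eve→Frank→Ivan→Omar→Grace
Bob→Eve→Frank→Judy→Omar→Grace
Bob→Eve→Frank→Karl→Grace
Bob→Eve→Frank→Karl→Ivan→Judy→Omar→Grace
Bob→Eve→Frank→Karl→Ivan→Omar→Grace
Bob→Eve→Judy→Omar→Frank→Karl→Grace
Bob→Eve→Judy→Omar→Grace
... and 12 more.

20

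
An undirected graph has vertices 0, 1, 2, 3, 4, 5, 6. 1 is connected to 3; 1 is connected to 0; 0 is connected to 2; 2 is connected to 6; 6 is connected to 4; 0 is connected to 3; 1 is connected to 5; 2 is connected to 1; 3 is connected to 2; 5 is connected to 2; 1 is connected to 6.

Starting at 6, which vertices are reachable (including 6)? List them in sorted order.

Start at 6.
Its neighbours: 1, 2, 4.
Then their neighbours: 0, 3, 5.
Every vertex is now reached.

0, 1, 2, 3, 4, 5, 6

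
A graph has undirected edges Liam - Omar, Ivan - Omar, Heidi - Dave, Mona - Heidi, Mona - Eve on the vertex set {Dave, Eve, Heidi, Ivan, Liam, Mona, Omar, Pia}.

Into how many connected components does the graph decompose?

3

From Dave: component {Dave, Eve, Heidi, Mona}.
From Ivan: component {Ivan, Liam, Omar}.
From Pia: component {Pia}.
That's 3 components.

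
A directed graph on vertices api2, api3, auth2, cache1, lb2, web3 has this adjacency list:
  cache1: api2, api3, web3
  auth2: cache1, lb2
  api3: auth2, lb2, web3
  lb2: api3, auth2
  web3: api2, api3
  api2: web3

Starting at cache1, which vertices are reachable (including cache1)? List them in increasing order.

Start at cache1.
Its neighbours: api2, api3, web3.
Then their neighbours: auth2, lb2.
Every vertex is now reached.

api2, api3, auth2, cache1, lb2, web3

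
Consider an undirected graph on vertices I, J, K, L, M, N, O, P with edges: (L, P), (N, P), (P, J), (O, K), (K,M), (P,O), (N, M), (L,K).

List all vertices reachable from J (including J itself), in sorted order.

Start at J.
Its neighbours: P.
Then their neighbours: L, N, O.
Then next layer: K, M.
Nothing further is reachable.

J, K, L, M, N, O, P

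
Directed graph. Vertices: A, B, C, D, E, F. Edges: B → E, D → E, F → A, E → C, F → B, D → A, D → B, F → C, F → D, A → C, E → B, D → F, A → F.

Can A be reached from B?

No

Explore from B.
Distance 1: reach E.
Distance 2: reach C.
The search from B is exhausted; no directed path reaches A.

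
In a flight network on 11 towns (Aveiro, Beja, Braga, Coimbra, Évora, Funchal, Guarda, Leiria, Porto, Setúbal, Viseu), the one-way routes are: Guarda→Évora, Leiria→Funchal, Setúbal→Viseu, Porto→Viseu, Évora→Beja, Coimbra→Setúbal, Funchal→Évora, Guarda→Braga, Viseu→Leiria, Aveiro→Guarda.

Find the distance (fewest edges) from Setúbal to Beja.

Distance 0: Setúbal.
Distance 1: Viseu.
Distance 2: Leiria.
Distance 3: Funchal.
Distance 4: Évora.
Distance 5: Beja — contains Beja.

5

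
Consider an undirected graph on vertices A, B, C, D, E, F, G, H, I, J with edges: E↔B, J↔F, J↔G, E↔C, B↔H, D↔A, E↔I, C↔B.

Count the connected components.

3

From A: component {A, D}.
From B: component {B, C, E, H, I}.
From F: component {F, G, J}.
That's 3 components.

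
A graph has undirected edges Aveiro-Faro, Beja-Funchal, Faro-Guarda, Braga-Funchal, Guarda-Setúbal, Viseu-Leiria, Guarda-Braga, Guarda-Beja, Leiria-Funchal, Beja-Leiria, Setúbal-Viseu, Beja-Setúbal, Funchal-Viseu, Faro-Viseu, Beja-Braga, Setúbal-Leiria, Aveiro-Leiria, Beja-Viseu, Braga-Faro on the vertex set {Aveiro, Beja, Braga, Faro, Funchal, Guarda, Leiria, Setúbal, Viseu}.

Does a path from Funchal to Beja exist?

Explore from Funchal.
Distance 1: reach Beja, Braga, Leiria, Viseu.
Found Beja.

Yes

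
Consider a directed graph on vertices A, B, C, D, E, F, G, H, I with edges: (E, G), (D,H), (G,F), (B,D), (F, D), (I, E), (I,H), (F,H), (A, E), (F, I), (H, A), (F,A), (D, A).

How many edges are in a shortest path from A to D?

Distance 0: A.
Distance 1: E.
Distance 2: G.
Distance 3: F.
Distance 4: D, H, I — contains D.

4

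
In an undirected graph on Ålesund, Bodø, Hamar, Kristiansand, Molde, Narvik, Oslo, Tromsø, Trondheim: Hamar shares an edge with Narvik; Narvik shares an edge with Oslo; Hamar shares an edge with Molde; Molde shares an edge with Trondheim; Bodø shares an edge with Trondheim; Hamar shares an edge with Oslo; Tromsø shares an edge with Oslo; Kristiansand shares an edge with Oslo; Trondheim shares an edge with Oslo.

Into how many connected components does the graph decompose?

2

From Ålesund: component {Ålesund}.
From Bodø: component {Bodø, Hamar, Kristiansand, Molde, Narvik, Oslo, Tromsø, Trondheim}.
That's 2 components.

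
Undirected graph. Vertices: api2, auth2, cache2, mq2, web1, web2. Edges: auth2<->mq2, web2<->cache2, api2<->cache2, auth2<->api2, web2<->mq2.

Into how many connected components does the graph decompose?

From api2: component {api2, auth2, cache2, mq2, web2}.
From web1: component {web1}.
That's 2 components.

2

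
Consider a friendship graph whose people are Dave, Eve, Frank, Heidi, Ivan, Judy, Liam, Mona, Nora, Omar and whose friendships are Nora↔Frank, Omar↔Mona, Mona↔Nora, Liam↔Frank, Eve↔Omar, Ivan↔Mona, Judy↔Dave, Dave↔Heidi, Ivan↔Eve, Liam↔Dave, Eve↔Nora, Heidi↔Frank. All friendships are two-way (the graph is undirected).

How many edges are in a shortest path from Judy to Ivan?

Distance 0: Judy.
Distance 1: Dave.
Distance 2: Heidi, Liam.
Distance 3: Frank.
Distance 4: Nora.
Distance 5: Eve, Mona.
Distance 6: Ivan, Omar — contains Ivan.

6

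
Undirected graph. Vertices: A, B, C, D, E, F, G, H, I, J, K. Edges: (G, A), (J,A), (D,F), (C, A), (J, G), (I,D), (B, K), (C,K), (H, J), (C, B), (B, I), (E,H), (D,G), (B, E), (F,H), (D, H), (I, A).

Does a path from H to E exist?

Yes

Explore from H.
Distance 1: reach D, E, F, J.
Found E.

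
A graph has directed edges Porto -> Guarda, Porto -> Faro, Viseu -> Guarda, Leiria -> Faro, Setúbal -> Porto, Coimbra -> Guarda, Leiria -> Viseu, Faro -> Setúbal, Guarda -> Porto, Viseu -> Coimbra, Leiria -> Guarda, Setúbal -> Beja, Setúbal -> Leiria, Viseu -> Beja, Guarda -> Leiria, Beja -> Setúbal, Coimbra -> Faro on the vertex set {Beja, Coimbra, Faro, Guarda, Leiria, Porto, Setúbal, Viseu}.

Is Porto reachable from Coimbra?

Yes

Explore from Coimbra.
Distance 1: reach Faro, Guarda.
Distance 2: reach Leiria, Porto, Setúbal.
Found Porto.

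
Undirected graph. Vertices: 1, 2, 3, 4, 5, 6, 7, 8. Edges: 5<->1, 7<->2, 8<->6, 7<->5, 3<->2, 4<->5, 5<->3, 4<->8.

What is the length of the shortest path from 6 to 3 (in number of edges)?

Distance 0: 6.
Distance 1: 8.
Distance 2: 4.
Distance 3: 5.
Distance 4: 1, 3, 7 — contains 3.

4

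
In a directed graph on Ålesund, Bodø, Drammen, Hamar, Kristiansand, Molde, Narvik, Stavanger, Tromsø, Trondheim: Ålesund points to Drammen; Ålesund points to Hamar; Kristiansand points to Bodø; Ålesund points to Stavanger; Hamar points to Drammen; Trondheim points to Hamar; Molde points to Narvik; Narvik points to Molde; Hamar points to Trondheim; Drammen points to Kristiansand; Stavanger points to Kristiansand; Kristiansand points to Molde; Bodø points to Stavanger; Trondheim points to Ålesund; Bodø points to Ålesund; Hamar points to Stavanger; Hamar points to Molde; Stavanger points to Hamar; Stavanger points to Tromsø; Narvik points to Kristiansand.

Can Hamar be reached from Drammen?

Explore from Drammen.
Distance 1: reach Kristiansand.
Distance 2: reach Bodø, Molde.
Distance 3: reach Ålesund, Narvik, Stavanger.
Distance 4: reach Hamar, Tromsø.
Found Hamar.

Yes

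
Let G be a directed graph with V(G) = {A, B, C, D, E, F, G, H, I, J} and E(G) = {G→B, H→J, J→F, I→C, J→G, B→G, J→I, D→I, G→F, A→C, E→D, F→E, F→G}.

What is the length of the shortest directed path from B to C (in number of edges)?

6

Distance 0: B.
Distance 1: G.
Distance 2: F.
Distance 3: E.
Distance 4: D.
Distance 5: I.
Distance 6: C — contains C.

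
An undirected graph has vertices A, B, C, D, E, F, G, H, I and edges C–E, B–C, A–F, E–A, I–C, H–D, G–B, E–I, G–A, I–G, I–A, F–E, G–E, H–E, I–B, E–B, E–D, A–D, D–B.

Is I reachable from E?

Explore from E.
Distance 1: reach A, B, C, D, F, G, H, I.
Found I.

Yes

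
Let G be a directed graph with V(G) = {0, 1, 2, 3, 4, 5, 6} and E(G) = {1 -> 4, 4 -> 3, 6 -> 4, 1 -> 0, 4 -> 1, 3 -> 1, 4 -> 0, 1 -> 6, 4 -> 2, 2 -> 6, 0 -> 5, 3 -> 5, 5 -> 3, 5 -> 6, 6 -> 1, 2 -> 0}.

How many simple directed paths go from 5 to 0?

12

5→3→1→0
5→3→1→4→0
5→3→1→4→2→0
5→3→1→6→4→0
5→3→1→6→4→2→0
5→6→1→0
5→6→1→4→0
5→6→1→4→2→0
5→6→4→0
5→6→4→1→0
5→6→4→2→0
5→6→4→3→1→0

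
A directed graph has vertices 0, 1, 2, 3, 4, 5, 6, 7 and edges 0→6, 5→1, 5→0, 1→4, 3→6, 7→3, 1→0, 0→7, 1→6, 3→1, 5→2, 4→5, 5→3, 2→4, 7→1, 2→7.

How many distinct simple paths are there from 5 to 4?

7

5→0→7→1→4
5→0→7→3→1→4
5→1→4
5→2→4
5→2→7→1→4
5→2→7→3→1→4
5→3→1→4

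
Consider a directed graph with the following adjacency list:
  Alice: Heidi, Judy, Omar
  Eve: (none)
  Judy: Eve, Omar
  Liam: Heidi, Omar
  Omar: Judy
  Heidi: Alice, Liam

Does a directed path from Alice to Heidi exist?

Explore from Alice.
Distance 1: reach Heidi, Judy, Omar.
Found Heidi.

Yes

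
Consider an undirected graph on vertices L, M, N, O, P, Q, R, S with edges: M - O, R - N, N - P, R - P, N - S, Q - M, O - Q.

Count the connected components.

3

From L: component {L}.
From M: component {M, O, Q}.
From N: component {N, P, R, S}.
That's 3 components.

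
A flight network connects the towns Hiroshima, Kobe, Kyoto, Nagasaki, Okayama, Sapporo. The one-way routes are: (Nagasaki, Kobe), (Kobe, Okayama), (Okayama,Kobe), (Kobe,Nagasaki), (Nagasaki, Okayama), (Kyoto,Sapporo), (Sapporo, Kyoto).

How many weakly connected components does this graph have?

From Hiroshima: component {Hiroshima}.
From Kobe: component {Kobe, Nagasaki, Okayama}.
From Kyoto: component {Kyoto, Sapporo}.
That's 3 components.

3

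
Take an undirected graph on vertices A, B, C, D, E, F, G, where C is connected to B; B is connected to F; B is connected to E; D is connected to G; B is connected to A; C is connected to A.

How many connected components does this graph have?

From A: component {A, B, C, E, F}.
From D: component {D, G}.
That's 2 components.

2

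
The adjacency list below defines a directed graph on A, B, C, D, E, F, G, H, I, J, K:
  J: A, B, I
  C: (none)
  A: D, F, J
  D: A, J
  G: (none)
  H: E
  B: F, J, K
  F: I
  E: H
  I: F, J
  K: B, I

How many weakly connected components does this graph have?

4

From A: component {A, B, D, F, I, J, K}.
From C: component {C}.
From E: component {E, H}.
From G: component {G}.
That's 4 components.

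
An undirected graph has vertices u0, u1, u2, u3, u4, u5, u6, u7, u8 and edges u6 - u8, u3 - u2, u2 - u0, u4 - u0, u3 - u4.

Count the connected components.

From u0: component {u0, u2, u3, u4}.
From u1: component {u1}.
From u5: component {u5}.
From u6: component {u6, u8}.
From u7: component {u7}.
That's 5 components.

5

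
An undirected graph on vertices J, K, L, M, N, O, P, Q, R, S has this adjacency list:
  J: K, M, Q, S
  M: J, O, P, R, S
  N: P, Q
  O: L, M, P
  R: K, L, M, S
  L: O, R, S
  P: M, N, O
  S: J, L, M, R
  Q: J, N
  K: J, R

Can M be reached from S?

Yes

Explore from S.
Distance 1: reach J, L, M, R.
Found M.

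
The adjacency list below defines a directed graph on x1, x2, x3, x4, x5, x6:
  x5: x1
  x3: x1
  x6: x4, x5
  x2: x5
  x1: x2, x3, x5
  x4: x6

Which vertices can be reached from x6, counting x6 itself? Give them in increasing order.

x1, x2, x3, x4, x5, x6

Start at x6.
Its neighbours: x4, x5.
Then their neighbours: x1.
Then next layer: x2, x3.
Every vertex is now reached.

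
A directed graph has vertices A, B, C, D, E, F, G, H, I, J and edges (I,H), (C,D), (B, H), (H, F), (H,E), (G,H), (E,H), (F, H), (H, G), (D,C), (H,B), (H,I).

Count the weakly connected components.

4

From A: component {A}.
From B: component {B, E, F, G, H, I}.
From C: component {C, D}.
From J: component {J}.
That's 4 components.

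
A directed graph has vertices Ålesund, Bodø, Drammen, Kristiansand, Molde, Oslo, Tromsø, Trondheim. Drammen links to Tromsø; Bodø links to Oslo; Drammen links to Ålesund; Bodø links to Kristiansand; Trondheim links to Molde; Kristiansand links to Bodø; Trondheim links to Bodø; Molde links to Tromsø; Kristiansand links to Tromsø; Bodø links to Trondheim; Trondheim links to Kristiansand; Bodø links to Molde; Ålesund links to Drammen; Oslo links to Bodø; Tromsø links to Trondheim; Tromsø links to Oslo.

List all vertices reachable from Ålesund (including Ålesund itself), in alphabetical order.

Ålesund, Bodø, Drammen, Kristiansand, Molde, Oslo, Tromsø, Trondheim

Start at Ålesund.
Its neighbours: Drammen.
Then their neighbours: Tromsø.
Then next layer: Oslo, Trondheim.
Then next layer: Bodø, Kristiansand, Molde.
Every vertex is now reached.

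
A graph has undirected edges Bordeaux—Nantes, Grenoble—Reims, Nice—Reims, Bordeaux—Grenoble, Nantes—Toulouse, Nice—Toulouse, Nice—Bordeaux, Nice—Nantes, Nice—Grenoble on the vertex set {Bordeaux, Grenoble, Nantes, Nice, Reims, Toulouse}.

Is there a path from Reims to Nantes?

Yes

Explore from Reims.
Distance 1: reach Grenoble, Nice.
Distance 2: reach Bordeaux, Nantes, Toulouse.
Found Nantes.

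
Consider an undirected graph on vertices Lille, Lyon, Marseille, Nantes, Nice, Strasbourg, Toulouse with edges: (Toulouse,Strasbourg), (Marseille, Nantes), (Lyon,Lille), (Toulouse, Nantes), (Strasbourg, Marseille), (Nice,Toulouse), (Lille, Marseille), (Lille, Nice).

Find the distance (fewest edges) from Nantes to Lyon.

Distance 0: Nantes.
Distance 1: Marseille, Toulouse.
Distance 2: Lille, Nice, Strasbourg.
Distance 3: Lyon — contains Lyon.

3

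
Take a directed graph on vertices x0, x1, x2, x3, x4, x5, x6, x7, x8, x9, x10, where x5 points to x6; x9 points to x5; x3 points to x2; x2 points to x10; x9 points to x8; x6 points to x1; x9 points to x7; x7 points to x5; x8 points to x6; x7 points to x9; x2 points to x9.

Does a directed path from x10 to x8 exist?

x10 has no outgoing edges, so nothing is reachable from it.

No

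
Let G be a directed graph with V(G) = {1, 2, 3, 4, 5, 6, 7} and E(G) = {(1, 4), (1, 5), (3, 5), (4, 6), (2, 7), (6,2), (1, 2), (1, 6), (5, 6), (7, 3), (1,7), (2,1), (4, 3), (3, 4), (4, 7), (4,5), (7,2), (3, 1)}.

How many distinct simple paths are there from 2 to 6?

16

2→1→4→3→5→6
2→1→4→5→6
2→1→4→6
2→1→4→7→3→5→6
2→1→5→6
2→1→6
2→1→7→3→4→5→6
2→1→7→3→4→6
... and 8 more.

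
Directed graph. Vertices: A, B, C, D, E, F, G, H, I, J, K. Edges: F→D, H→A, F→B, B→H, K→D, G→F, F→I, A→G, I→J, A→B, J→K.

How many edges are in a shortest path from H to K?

6

Distance 0: H.
Distance 1: A.
Distance 2: B, G.
Distance 3: F.
Distance 4: D, I.
Distance 5: J.
Distance 6: K — contains K.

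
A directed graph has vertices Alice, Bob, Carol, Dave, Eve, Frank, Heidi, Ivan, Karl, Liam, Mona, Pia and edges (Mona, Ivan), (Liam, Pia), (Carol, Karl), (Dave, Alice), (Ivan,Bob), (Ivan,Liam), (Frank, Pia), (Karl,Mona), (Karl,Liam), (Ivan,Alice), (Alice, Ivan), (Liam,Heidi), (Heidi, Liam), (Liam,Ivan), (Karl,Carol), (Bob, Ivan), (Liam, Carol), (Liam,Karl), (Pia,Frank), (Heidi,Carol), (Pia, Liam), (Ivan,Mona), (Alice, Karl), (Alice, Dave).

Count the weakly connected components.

2

From Alice: component {Alice, Bob, Carol, Dave, Frank, Heidi, Ivan, Karl, Liam, Mona, Pia}.
From Eve: component {Eve}.
That's 2 components.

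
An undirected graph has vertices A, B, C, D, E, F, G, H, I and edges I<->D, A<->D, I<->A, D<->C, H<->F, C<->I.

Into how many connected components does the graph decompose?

5

From A: component {A, C, D, I}.
From B: component {B}.
From E: component {E}.
From F: component {F, H}.
From G: component {G}.
That's 5 components.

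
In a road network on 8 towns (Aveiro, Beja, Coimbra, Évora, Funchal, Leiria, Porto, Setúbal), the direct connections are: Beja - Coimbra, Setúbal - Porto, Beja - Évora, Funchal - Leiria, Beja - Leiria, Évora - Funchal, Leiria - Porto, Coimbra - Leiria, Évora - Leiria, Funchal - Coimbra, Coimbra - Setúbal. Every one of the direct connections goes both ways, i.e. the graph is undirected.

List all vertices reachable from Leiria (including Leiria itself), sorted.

Beja, Coimbra, Évora, Funchal, Leiria, Porto, Setúbal

Start at Leiria.
Its neighbours: Beja, Coimbra, Évora, Funchal, Porto.
Then their neighbours: Setúbal.
Nothing further is reachable.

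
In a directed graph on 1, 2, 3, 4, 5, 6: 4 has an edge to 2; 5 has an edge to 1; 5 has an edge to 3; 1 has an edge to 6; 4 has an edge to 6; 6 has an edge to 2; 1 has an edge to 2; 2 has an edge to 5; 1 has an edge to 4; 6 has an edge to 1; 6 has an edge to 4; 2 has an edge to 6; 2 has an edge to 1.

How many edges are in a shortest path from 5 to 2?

Distance 0: 5.
Distance 1: 1, 3.
Distance 2: 2, 4, 6 — contains 2.

2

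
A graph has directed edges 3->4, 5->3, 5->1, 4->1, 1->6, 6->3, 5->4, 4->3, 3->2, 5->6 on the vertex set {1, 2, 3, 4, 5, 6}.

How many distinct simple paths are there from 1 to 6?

1

1→6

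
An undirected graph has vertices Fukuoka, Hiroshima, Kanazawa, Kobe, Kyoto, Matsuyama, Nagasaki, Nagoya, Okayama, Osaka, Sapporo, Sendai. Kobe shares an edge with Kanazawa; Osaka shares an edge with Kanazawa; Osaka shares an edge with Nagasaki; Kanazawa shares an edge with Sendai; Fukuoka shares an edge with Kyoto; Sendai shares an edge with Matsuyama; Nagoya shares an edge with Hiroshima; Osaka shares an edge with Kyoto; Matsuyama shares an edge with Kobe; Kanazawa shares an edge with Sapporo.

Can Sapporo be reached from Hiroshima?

No

Explore from Hiroshima.
Distance 1: reach Nagoya.
The search is exhausted without reaching Sapporo; it lies in a different component.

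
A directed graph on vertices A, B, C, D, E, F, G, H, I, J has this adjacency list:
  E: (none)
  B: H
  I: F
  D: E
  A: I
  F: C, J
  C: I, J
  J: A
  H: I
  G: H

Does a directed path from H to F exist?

Yes

Explore from H.
Distance 1: reach I.
Distance 2: reach F.
Found F.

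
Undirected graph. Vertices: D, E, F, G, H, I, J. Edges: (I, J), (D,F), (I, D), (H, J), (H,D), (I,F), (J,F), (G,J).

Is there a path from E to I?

E has no edges, so nothing is reachable from it.

No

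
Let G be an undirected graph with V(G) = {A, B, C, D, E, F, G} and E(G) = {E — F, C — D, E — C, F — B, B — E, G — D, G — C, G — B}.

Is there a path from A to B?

A has no edges, so nothing is reachable from it.

No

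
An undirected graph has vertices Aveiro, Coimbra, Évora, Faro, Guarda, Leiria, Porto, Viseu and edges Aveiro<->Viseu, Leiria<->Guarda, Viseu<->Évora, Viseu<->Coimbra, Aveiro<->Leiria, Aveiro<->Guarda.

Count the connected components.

From Aveiro: component {Aveiro, Coimbra, Évora, Guarda, Leiria, Viseu}.
From Faro: component {Faro}.
From Porto: component {Porto}.
That's 3 components.

3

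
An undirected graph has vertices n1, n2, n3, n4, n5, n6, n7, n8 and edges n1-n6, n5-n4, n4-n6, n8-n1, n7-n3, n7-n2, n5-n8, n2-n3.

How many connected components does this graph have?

From n1: component {n1, n4, n5, n6, n8}.
From n2: component {n2, n3, n7}.
That's 2 components.

2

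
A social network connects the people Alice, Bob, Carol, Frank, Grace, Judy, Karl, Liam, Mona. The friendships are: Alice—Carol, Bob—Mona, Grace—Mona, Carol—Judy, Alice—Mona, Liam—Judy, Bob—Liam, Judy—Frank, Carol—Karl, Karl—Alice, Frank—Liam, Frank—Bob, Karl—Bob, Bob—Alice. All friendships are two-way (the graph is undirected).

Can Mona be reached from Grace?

Yes

Explore from Grace.
Distance 1: reach Mona.
Found Mona.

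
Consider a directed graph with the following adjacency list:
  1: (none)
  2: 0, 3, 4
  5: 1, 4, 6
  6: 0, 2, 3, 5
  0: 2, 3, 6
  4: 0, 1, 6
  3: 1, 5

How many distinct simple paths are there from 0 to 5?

0→2→3→5
0→2→4→6→3→5
0→2→4→6→5
0→3→5
0→6→2→3→5
0→6→3→5
0→6→5

7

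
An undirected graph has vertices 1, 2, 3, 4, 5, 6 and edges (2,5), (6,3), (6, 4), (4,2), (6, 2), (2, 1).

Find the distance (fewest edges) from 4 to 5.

2

Distance 0: 4.
Distance 1: 2, 6.
Distance 2: 1, 3, 5 — contains 5.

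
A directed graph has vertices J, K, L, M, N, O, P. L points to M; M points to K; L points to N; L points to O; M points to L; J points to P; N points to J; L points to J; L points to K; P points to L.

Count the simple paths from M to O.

1

M→L→O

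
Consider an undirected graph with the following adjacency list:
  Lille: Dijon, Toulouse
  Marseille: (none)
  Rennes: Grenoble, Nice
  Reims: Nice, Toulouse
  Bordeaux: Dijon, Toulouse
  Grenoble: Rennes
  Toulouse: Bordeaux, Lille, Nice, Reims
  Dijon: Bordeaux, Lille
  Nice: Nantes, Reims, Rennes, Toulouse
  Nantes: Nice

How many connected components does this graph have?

2

From Bordeaux: component {Bordeaux, Dijon, Grenoble, Lille, Nantes, Nice, Reims, Rennes, Toulouse}.
From Marseille: component {Marseille}.
That's 2 components.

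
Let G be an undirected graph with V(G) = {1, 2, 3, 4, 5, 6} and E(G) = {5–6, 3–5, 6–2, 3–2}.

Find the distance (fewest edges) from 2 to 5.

Distance 0: 2.
Distance 1: 3, 6.
Distance 2: 5 — contains 5.

2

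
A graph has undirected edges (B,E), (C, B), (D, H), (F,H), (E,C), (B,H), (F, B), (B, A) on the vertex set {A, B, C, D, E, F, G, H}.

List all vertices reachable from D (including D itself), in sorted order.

Start at D.
Its neighbours: H.
Then their neighbours: B, F.
Then next layer: A, C, E.
Nothing further is reachable.

A, B, C, D, E, F, H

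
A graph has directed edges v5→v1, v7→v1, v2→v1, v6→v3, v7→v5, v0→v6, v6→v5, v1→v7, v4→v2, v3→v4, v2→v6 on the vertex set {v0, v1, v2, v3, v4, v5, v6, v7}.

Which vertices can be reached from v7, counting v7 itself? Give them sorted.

v1, v5, v7

Start at v7.
Its neighbours: v1, v5.
Nothing further is reachable.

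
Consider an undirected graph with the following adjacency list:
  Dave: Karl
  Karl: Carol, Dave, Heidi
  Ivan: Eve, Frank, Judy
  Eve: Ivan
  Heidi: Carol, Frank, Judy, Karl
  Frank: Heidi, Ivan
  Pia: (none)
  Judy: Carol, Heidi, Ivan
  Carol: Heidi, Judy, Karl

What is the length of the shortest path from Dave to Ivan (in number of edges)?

4

Distance 0: Dave.
Distance 1: Karl.
Distance 2: Carol, Heidi.
Distance 3: Frank, Judy.
Distance 4: Ivan — contains Ivan.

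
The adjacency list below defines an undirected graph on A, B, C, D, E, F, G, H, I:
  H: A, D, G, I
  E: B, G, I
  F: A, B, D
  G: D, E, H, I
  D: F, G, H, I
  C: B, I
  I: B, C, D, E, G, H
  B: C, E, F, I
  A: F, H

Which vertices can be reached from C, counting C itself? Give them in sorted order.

A, B, C, D, E, F, G, H, I

Start at C.
Its neighbours: B, I.
Then their neighbours: D, E, F, G, H.
Then next layer: A.
Every vertex is now reached.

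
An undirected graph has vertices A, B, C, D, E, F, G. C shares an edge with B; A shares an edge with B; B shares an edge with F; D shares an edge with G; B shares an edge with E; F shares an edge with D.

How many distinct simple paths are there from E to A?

1

E–B–A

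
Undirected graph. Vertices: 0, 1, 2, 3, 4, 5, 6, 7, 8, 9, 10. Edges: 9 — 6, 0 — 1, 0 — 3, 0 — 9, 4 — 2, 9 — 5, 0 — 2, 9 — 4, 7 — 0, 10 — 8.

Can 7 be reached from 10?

No

Explore from 10.
Distance 1: reach 8.
The search is exhausted without reaching 7; it lies in a different component.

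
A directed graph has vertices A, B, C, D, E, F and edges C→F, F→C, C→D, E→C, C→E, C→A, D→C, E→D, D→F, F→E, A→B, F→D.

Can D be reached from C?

Yes

Explore from C.
Distance 1: reach A, D, E, F.
Found D.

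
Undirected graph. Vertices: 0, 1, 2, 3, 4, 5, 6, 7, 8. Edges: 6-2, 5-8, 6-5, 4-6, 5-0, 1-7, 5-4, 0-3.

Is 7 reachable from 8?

No

Explore from 8.
Distance 1: reach 5.
Distance 2: reach 0, 4, 6.
Distance 3: reach 2, 3.
The search is exhausted without reaching 7; it lies in a different component.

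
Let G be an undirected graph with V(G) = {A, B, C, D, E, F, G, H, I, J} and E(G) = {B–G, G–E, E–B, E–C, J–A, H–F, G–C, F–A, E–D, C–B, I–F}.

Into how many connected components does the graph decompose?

From A: component {A, F, H, I, J}.
From B: component {B, C, D, E, G}.
That's 2 components.

2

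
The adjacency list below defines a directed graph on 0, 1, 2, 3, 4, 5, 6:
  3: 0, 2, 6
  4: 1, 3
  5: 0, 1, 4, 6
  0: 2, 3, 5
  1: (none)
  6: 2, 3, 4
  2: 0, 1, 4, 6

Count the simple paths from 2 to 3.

7

2→0→3
2→0→5→4→3
2→0→5→6→3
2→0→5→6→4→3
2→4→3
2→6→3
2→6→4→3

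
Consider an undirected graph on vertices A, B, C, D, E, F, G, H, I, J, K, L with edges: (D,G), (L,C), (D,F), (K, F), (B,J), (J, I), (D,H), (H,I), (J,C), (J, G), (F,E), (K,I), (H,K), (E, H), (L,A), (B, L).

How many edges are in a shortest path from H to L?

4

Distance 0: H.
Distance 1: D, E, I, K.
Distance 2: F, G, J.
Distance 3: B, C.
Distance 4: L — contains L.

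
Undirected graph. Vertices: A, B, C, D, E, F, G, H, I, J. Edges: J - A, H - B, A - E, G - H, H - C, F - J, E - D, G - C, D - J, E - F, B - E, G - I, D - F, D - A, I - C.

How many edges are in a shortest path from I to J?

Distance 0: I.
Distance 1: C, G.
Distance 2: H.
Distance 3: B.
Distance 4: E.
Distance 5: A, D, F.
Distance 6: J — contains J.

6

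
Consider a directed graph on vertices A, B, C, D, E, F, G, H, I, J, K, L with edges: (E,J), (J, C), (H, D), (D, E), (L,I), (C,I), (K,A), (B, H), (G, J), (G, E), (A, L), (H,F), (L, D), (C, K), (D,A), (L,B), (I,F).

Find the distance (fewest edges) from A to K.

6

Distance 0: A.
Distance 1: L.
Distance 2: B, D, I.
Distance 3: E, F, H.
Distance 4: J.
Distance 5: C.
Distance 6: K — contains K.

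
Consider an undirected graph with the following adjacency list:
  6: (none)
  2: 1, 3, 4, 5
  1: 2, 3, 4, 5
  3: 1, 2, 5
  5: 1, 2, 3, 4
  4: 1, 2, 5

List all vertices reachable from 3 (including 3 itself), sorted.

Start at 3.
Its neighbours: 1, 2, 5.
Then their neighbours: 4.
Nothing further is reachable.

1, 2, 3, 4, 5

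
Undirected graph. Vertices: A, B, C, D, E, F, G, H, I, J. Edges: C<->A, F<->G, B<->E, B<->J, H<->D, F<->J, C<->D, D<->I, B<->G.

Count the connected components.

From A: component {A, C, D, H, I}.
From B: component {B, E, F, G, J}.
That's 2 components.

2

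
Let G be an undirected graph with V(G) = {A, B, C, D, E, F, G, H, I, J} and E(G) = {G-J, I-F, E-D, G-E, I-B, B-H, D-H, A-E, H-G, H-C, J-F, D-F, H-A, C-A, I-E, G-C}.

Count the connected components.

1

From A: component {A, B, C, D, E, F, G, H, I, J}.
That's 1 component.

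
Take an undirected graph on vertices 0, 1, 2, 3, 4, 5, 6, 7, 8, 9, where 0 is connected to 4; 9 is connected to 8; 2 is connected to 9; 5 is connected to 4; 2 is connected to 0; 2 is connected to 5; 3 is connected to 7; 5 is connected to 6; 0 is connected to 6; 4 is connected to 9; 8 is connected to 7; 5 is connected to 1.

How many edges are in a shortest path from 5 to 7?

4

Distance 0: 5.
Distance 1: 1, 2, 4, 6.
Distance 2: 0, 9.
Distance 3: 8.
Distance 4: 7 — contains 7.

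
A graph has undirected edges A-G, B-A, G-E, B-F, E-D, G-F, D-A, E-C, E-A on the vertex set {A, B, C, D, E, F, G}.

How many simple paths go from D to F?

7

D–A–B–F
D–A–E–G–F
D–A–G–F
D–E–A–B–F
D–E–A–G–F
D–E–G–A–B–F
D–E–G–F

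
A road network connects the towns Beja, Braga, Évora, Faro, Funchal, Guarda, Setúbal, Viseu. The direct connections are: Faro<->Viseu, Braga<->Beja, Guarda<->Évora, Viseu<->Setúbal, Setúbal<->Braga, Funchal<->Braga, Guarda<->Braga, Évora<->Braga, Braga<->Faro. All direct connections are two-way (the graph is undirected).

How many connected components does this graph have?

1

From Beja: component {Beja, Braga, Évora, Faro, Funchal, Guarda, Setúbal, Viseu}.
That's 1 component.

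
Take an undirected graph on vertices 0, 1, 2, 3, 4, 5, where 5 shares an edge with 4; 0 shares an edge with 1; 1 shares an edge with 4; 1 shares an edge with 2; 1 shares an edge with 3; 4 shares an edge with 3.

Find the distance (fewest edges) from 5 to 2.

Distance 0: 5.
Distance 1: 4.
Distance 2: 1, 3.
Distance 3: 0, 2 — contains 2.

3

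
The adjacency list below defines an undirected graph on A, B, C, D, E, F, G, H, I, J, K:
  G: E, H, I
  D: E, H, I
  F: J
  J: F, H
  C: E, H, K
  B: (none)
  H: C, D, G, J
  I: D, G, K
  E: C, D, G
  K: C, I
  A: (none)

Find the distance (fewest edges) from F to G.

Distance 0: F.
Distance 1: J.
Distance 2: H.
Distance 3: C, D, G — contains G.

3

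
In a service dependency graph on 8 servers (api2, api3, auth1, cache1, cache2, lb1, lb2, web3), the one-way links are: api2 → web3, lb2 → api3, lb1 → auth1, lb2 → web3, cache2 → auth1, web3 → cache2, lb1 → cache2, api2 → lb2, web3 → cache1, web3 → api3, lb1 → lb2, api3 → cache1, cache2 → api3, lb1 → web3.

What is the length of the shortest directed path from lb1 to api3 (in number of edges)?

2

Distance 0: lb1.
Distance 1: auth1, cache2, lb2, web3.
Distance 2: api3, cache1 — contains api3.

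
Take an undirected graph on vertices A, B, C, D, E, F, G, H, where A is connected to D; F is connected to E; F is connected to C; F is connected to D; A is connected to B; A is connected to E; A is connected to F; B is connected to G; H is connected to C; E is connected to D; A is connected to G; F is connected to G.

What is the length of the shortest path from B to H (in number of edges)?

4

Distance 0: B.
Distance 1: A, G.
Distance 2: D, E, F.
Distance 3: C.
Distance 4: H — contains H.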